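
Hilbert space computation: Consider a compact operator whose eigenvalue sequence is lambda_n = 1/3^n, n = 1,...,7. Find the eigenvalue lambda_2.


The eigenvalue formula gives lambda_2 = 1/3^2
= 1/9
= 0.1111

0.1111


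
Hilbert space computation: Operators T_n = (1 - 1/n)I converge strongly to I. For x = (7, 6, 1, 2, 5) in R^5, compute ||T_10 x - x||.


T_10 x - x = (1 - 1/10)x - x = -x/10
||x|| = sqrt(115) = 10.7238
||T_10 x - x|| = ||x||/10 = 10.7238/10 = 1.0724

1.0724


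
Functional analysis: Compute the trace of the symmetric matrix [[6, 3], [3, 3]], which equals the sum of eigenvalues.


For a self-adjoint (symmetric) matrix, the eigenvalues are real.
The sum of eigenvalues equals the trace of the matrix.
trace = 6 + 3 = 9

9


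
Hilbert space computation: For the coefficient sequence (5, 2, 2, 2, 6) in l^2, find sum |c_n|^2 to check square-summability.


sum |c_n|^2 = 5^2 + 2^2 + 2^2 + 2^2 + 6^2
= 25 + 4 + 4 + 4 + 36
= 73

73


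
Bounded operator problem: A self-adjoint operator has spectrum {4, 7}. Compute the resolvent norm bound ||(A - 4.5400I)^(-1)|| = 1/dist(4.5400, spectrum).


dist(4.5400, {4, 7}) = min(|4.5400 - 4|, |4.5400 - 7|)
= min(0.5400, 2.4600) = 0.5400
Resolvent bound = 1/0.5400 = 1.8519

1.8519


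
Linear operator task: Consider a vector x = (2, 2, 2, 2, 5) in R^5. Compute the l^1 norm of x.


The l^1 norm equals the sum of absolute values of all components.
||x||_1 = 2 + 2 + 2 + 2 + 5
= 13

13.0000


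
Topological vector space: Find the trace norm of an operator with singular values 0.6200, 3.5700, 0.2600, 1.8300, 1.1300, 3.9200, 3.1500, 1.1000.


The nuclear norm is the sum of all singular values.
||T||_1 = 0.6200 + 3.5700 + 0.2600 + 1.8300 + 1.1300 + 3.9200 + 3.1500 + 1.1000
= 15.5800

15.5800


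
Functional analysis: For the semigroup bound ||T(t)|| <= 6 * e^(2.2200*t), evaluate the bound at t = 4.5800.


||T(4.5800)|| <= 6 * exp(2.2200 * 4.5800)
= 6 * exp(10.1676)
= 6 * 26045.4925
= 156272.9551

156272.9551


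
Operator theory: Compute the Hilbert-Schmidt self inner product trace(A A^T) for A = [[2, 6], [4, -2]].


trace(A * A^T) = sum of squares of all entries
= 2^2 + 6^2 + 4^2 + (-2)^2
= 4 + 36 + 16 + 4
= 60

60


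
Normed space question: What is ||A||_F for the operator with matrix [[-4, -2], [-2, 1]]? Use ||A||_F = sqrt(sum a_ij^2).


||A||_F^2 = sum a_ij^2
= (-4)^2 + (-2)^2 + (-2)^2 + 1^2
= 16 + 4 + 4 + 1 = 25
||A||_F = sqrt(25) = 5.0000

5.0000


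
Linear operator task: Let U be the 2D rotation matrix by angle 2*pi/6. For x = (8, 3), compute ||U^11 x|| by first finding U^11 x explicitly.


U is a rotation by theta = 2*pi/6
U^11 = rotation by 11*theta = 22*pi/6 = 10*pi/6 (mod 2*pi)
cos(10*pi/6) = 0.5000, sin(10*pi/6) = -0.8660
U^11 x = (0.5000 * 8 - -0.8660 * 3, -0.8660 * 8 + 0.5000 * 3)
= (6.5981, -5.4282)
||U^11 x|| = sqrt(6.5981^2 + (-5.4282)^2) = sqrt(73.0000) = 8.5440

8.5440


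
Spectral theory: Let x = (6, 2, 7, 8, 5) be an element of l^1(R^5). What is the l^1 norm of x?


The l^1 norm equals the sum of absolute values of all components.
||x||_1 = 6 + 2 + 7 + 8 + 5
= 28

28.0000


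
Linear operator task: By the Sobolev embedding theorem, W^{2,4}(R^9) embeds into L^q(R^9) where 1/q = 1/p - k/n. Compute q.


Using the Sobolev embedding formula: 1/q = 1/p - k/n
1/q = 1/4 - 2/9 = 1/36
q = 1/(1/36) = 36

36.0000


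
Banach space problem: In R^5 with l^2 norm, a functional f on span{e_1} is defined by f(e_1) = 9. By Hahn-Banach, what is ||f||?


The norm of f is given by ||f|| = sup_{||x||=1} |f(x)|.
On span{e_1}, ||e_1|| = 1, so ||f|| = |f(e_1)| / ||e_1||
= |9| / 1 = 9.0000

9.0000


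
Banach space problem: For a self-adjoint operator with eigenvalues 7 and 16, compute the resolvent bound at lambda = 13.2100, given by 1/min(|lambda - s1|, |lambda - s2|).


dist(13.2100, {7, 16}) = min(|13.2100 - 7|, |13.2100 - 16|)
= min(6.2100, 2.7900) = 2.7900
Resolvent bound = 1/2.7900 = 0.3584

0.3584


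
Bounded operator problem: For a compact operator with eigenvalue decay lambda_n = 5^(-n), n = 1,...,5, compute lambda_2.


The eigenvalue formula gives lambda_2 = 1/5^2
= 1/25
= 0.0400

0.0400


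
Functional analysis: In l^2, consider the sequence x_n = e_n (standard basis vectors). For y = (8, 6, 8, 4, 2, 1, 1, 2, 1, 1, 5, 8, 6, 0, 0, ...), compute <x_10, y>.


x_10 = e_10 is the standard basis vector with 1 in position 10.
<x_10, y> = y_10 = 1
As n -> infinity, <x_n, y> -> 0, confirming weak convergence of (x_n) to 0.

1


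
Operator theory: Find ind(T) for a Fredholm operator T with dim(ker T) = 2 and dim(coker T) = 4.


The Fredholm index is defined as ind(T) = dim(ker T) - dim(coker T)
= 2 - 4
= -2

-2


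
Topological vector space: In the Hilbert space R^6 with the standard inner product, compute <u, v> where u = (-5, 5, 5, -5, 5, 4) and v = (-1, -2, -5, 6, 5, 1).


Computing the standard inner product <u, v> = sum u_i * v_i
= -5*-1 + 5*-2 + 5*-5 + -5*6 + 5*5 + 4*1
= 5 + -10 + -25 + -30 + 25 + 4
= -31

-31


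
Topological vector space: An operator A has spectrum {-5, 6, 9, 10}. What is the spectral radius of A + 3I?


Spectrum of A + 3I = {-2, 9, 12, 13}
Spectral radius = max |lambda| over the shifted spectrum
= max(2, 9, 12, 13) = 13

13


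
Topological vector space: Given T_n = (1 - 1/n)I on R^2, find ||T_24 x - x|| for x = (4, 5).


T_24 x - x = (1 - 1/24)x - x = -x/24
||x|| = sqrt(41) = 6.4031
||T_24 x - x|| = ||x||/24 = 6.4031/24 = 0.2668

0.2668


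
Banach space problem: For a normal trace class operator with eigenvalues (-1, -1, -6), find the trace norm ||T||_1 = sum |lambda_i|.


For a normal operator, singular values equal |eigenvalues|.
Trace norm = sum |lambda_i| = 1 + 1 + 6
= 8

8


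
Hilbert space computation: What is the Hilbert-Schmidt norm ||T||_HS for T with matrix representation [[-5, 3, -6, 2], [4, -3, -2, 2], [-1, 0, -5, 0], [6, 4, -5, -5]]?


The Hilbert-Schmidt norm is sqrt(sum of squares of all entries).
Sum of squares = (-5)^2 + 3^2 + (-6)^2 + 2^2 + 4^2 + (-3)^2 + (-2)^2 + 2^2 + (-1)^2 + 0^2 + (-5)^2 + 0^2 + 6^2 + 4^2 + (-5)^2 + (-5)^2
= 25 + 9 + 36 + 4 + 16 + 9 + 4 + 4 + 1 + 0 + 25 + 0 + 36 + 16 + 25 + 25 = 235
||T||_HS = sqrt(235) = 15.3297

15.3297


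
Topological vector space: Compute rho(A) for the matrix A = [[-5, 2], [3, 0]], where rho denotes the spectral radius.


For a 2x2 matrix, eigenvalues satisfy lambda^2 - (trace)*lambda + det = 0
trace = -5 + 0 = -5
det = -5*0 - 2*3 = -6
discriminant = (-5)^2 - 4*(-6) = 49
spectral radius = max |eigenvalue| = 6.0000

6.0000


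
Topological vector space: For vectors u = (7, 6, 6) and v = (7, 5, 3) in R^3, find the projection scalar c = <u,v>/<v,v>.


Computing <u,v> = 7*7 + 6*5 + 6*3 = 97
Computing <v,v> = 7^2 + 5^2 + 3^2 = 83
Projection coefficient = 97/83 = 1.1687

1.1687


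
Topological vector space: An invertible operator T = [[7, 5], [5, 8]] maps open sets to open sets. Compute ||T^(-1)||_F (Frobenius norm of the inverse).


det(T) = 7*8 - 5*5 = 31
T^(-1) = (1/31) * [[8, -5], [-5, 7]] = [[0.2581, -0.1613], [-0.1613, 0.2258]]
||T^(-1)||_F^2 = 0.2581^2 + (-0.1613)^2 + (-0.1613)^2 + 0.2258^2 = 0.1696
||T^(-1)||_F = sqrt(0.1696) = 0.4118

0.4118


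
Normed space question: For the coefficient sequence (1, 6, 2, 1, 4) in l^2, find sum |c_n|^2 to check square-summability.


sum |c_n|^2 = 1^2 + 6^2 + 2^2 + 1^2 + 4^2
= 1 + 36 + 4 + 1 + 16
= 58

58


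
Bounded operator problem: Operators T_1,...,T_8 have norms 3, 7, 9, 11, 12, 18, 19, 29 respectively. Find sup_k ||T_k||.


By the Uniform Boundedness Principle, the supremum of norms is finite.
sup_k ||T_k|| = max(3, 7, 9, 11, 12, 18, 19, 29) = 29

29


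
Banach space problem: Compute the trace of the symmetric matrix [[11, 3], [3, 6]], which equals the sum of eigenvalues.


For a self-adjoint (symmetric) matrix, the eigenvalues are real.
The sum of eigenvalues equals the trace of the matrix.
trace = 11 + 6 = 17

17


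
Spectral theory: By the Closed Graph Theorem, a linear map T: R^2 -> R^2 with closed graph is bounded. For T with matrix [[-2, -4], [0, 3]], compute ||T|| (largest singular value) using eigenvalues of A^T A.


A^T A = [[4, 8], [8, 25]]
trace(A^T A) = 29, det(A^T A) = 36
discriminant = 29^2 - 4*36 = 697
Largest eigenvalue of A^T A = (trace + sqrt(disc))/2 = 27.7004
||T|| = sqrt(27.7004) = 5.2631

5.2631


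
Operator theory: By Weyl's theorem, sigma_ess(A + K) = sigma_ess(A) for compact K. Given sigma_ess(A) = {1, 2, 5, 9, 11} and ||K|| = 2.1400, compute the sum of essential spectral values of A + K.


By Weyl's theorem, the essential spectrum is invariant under compact perturbations.
sigma_ess(A + K) = sigma_ess(A) = {1, 2, 5, 9, 11}
Sum = 1 + 2 + 5 + 9 + 11 = 28

28


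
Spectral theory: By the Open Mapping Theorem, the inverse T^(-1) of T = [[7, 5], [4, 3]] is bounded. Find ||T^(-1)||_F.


det(T) = 7*3 - 5*4 = 1
T^(-1) = (1/1) * [[3, -5], [-4, 7]] = [[3.0000, -5.0000], [-4.0000, 7.0000]]
||T^(-1)||_F^2 = 3.0000^2 + (-5.0000)^2 + (-4.0000)^2 + 7.0000^2 = 99.0000
||T^(-1)||_F = sqrt(99.0000) = 9.9499

9.9499


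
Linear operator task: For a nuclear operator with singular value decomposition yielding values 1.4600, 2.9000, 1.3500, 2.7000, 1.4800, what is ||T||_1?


The nuclear norm is the sum of all singular values.
||T||_1 = 1.4600 + 2.9000 + 1.3500 + 2.7000 + 1.4800
= 9.8900

9.8900


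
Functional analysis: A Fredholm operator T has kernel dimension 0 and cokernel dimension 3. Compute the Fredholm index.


The Fredholm index is defined as ind(T) = dim(ker T) - dim(coker T)
= 0 - 3
= -3

-3


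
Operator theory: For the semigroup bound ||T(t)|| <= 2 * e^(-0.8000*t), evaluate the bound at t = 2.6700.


||T(2.6700)|| <= 2 * exp(-0.8000 * 2.6700)
= 2 * exp(-2.1360)
= 2 * 0.1181
= 0.2363

0.2363


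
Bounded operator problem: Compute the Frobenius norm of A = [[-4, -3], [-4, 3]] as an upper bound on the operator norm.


||A||_F^2 = sum a_ij^2
= (-4)^2 + (-3)^2 + (-4)^2 + 3^2
= 16 + 9 + 16 + 9 = 50
||A||_F = sqrt(50) = 7.0711

7.0711


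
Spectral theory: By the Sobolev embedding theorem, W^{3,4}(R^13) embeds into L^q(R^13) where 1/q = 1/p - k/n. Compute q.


Using the Sobolev embedding formula: 1/q = 1/p - k/n
1/q = 1/4 - 3/13 = 1/52
q = 1/(1/52) = 52

52.0000


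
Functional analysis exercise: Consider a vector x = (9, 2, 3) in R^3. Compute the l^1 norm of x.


The l^1 norm equals the sum of absolute values of all components.
||x||_1 = 9 + 2 + 3
= 14

14.0000


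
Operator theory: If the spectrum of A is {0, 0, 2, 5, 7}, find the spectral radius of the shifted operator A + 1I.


Spectrum of A + 1I = {1, 1, 3, 6, 8}
Spectral radius = max |lambda| over the shifted spectrum
= max(1, 1, 3, 6, 8) = 8

8


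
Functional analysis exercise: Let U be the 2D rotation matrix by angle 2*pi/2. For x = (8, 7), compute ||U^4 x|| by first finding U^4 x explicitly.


U is a rotation by theta = 2*pi/2
U^4 = rotation by 4*theta = 8*pi/2 = 0*pi/2 (mod 2*pi)
cos(0*pi/2) = 1.0000, sin(0*pi/2) = 0.0000
U^4 x = (1.0000 * 8 - 0.0000 * 7, 0.0000 * 8 + 1.0000 * 7)
= (8.0000, 7.0000)
||U^4 x|| = sqrt(8.0000^2 + 7.0000^2) = sqrt(113.0000) = 10.6301

10.6301


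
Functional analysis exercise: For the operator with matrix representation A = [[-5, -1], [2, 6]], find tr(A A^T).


trace(A * A^T) = sum of squares of all entries
= (-5)^2 + (-1)^2 + 2^2 + 6^2
= 25 + 1 + 4 + 36
= 66

66


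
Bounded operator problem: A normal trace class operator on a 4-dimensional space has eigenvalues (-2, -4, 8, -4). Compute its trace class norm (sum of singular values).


For a normal operator, singular values equal |eigenvalues|.
Trace norm = sum |lambda_i| = 2 + 4 + 8 + 4
= 18

18


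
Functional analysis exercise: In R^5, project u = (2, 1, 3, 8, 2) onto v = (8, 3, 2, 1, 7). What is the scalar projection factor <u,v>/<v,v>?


Computing <u,v> = 2*8 + 1*3 + 3*2 + 8*1 + 2*7 = 47
Computing <v,v> = 8^2 + 3^2 + 2^2 + 1^2 + 7^2 = 127
Projection coefficient = 47/127 = 0.3701

0.3701


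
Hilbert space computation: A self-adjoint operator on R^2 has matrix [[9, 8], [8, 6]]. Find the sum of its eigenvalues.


For a self-adjoint (symmetric) matrix, the eigenvalues are real.
The sum of eigenvalues equals the trace of the matrix.
trace = 9 + 6 = 15

15


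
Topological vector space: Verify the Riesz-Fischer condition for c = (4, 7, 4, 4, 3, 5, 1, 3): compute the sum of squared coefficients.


sum |c_n|^2 = 4^2 + 7^2 + 4^2 + 4^2 + 3^2 + 5^2 + 1^2 + 3^2
= 16 + 49 + 16 + 16 + 9 + 25 + 1 + 9
= 141

141


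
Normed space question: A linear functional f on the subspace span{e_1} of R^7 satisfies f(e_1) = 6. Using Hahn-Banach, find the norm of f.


The norm of f is given by ||f|| = sup_{||x||=1} |f(x)|.
On span{e_1}, ||e_1|| = 1, so ||f|| = |f(e_1)| / ||e_1||
= |6| / 1 = 6.0000

6.0000


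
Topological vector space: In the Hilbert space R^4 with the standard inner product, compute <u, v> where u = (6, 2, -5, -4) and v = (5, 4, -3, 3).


Computing the standard inner product <u, v> = sum u_i * v_i
= 6*5 + 2*4 + -5*-3 + -4*3
= 30 + 8 + 15 + -12
= 41

41


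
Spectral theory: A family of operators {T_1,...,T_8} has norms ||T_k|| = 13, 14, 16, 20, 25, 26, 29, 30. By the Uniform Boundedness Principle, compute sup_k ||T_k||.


By the Uniform Boundedness Principle, the supremum of norms is finite.
sup_k ||T_k|| = max(13, 14, 16, 20, 25, 26, 29, 30) = 30

30


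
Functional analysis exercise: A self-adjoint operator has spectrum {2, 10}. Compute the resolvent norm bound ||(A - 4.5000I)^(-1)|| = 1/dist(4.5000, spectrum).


dist(4.5000, {2, 10}) = min(|4.5000 - 2|, |4.5000 - 10|)
= min(2.5000, 5.5000) = 2.5000
Resolvent bound = 1/2.5000 = 0.4000

0.4000


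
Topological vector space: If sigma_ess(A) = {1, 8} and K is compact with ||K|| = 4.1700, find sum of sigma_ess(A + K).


By Weyl's theorem, the essential spectrum is invariant under compact perturbations.
sigma_ess(A + K) = sigma_ess(A) = {1, 8}
Sum = 1 + 8 = 9

9


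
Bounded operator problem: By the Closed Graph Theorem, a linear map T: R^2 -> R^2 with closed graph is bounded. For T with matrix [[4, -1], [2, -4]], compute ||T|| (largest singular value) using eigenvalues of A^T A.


A^T A = [[20, -12], [-12, 17]]
trace(A^T A) = 37, det(A^T A) = 196
discriminant = 37^2 - 4*196 = 585
Largest eigenvalue of A^T A = (trace + sqrt(disc))/2 = 30.5934
||T|| = sqrt(30.5934) = 5.5311

5.5311


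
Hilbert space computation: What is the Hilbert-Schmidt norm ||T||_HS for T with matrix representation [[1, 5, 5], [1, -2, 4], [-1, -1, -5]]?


The Hilbert-Schmidt norm is sqrt(sum of squares of all entries).
Sum of squares = 1^2 + 5^2 + 5^2 + 1^2 + (-2)^2 + 4^2 + (-1)^2 + (-1)^2 + (-5)^2
= 1 + 25 + 25 + 1 + 4 + 16 + 1 + 1 + 25 = 99
||T||_HS = sqrt(99) = 9.9499

9.9499


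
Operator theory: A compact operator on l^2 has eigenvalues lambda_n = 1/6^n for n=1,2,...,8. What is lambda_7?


The eigenvalue formula gives lambda_7 = 1/6^7
= 1/279936
= 3.5722e-06

3.5722e-06


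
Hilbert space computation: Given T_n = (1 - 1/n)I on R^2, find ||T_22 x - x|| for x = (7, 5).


T_22 x - x = (1 - 1/22)x - x = -x/22
||x|| = sqrt(74) = 8.6023
||T_22 x - x|| = ||x||/22 = 8.6023/22 = 0.3910

0.3910


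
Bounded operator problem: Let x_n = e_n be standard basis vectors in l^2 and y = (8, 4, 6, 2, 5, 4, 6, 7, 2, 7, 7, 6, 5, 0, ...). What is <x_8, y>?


x_8 = e_8 is the standard basis vector with 1 in position 8.
<x_8, y> = y_8 = 7
As n -> infinity, <x_n, y> -> 0, confirming weak convergence of (x_n) to 0.

7


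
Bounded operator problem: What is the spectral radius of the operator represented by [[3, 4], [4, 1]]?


For a 2x2 matrix, eigenvalues satisfy lambda^2 - (trace)*lambda + det = 0
trace = 3 + 1 = 4
det = 3*1 - 4*4 = -13
discriminant = 4^2 - 4*(-13) = 68
spectral radius = max |eigenvalue| = 6.1231

6.1231


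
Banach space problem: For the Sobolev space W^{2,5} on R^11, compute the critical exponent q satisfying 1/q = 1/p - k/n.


Using the Sobolev embedding formula: 1/q = 1/p - k/n
1/q = 1/5 - 2/11 = 1/55
q = 1/(1/55) = 55

55.0000


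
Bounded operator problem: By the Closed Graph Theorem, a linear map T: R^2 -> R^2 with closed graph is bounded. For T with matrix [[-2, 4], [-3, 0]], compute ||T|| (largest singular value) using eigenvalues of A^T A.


A^T A = [[13, -8], [-8, 16]]
trace(A^T A) = 29, det(A^T A) = 144
discriminant = 29^2 - 4*144 = 265
Largest eigenvalue of A^T A = (trace + sqrt(disc))/2 = 22.6394
||T|| = sqrt(22.6394) = 4.7581

4.7581


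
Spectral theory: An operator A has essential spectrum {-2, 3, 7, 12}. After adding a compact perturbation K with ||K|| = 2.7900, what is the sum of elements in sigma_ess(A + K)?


By Weyl's theorem, the essential spectrum is invariant under compact perturbations.
sigma_ess(A + K) = sigma_ess(A) = {-2, 3, 7, 12}
Sum = -2 + 3 + 7 + 12 = 20

20


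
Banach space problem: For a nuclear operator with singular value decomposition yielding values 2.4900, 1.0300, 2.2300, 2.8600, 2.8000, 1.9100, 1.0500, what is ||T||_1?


The nuclear norm is the sum of all singular values.
||T||_1 = 2.4900 + 1.0300 + 2.2300 + 2.8600 + 2.8000 + 1.9100 + 1.0500
= 14.3700

14.3700


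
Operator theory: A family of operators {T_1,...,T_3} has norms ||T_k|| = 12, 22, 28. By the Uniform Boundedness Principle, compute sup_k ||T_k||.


By the Uniform Boundedness Principle, the supremum of norms is finite.
sup_k ||T_k|| = max(12, 22, 28) = 28

28


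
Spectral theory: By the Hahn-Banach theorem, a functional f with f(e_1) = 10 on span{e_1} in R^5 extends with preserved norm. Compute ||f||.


The norm of f is given by ||f|| = sup_{||x||=1} |f(x)|.
On span{e_1}, ||e_1|| = 1, so ||f|| = |f(e_1)| / ||e_1||
= |10| / 1 = 10.0000

10.0000


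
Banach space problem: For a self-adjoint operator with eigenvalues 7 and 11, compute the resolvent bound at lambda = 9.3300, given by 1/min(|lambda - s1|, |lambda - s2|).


dist(9.3300, {7, 11}) = min(|9.3300 - 7|, |9.3300 - 11|)
= min(2.3300, 1.6700) = 1.6700
Resolvent bound = 1/1.6700 = 0.5988

0.5988


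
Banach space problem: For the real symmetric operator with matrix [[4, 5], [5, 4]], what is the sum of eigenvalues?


For a self-adjoint (symmetric) matrix, the eigenvalues are real.
The sum of eigenvalues equals the trace of the matrix.
trace = 4 + 4 = 8

8


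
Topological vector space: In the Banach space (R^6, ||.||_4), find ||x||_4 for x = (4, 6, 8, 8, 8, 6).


The l^4 norm = (sum |x_i|^4)^(1/4)
Sum of 4th powers = 256 + 1296 + 4096 + 4096 + 4096 + 1296 = 15136
||x||_4 = (15136)^(1/4) = 11.0918

11.0918


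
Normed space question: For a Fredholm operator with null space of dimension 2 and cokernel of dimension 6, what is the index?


The Fredholm index is defined as ind(T) = dim(ker T) - dim(coker T)
= 2 - 6
= -4

-4


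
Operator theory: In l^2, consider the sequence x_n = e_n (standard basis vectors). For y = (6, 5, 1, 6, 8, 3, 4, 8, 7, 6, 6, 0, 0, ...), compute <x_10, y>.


x_10 = e_10 is the standard basis vector with 1 in position 10.
<x_10, y> = y_10 = 6
As n -> infinity, <x_n, y> -> 0, confirming weak convergence of (x_n) to 0.

6


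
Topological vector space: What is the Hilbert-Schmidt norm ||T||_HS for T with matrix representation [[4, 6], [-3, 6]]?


The Hilbert-Schmidt norm is sqrt(sum of squares of all entries).
Sum of squares = 4^2 + 6^2 + (-3)^2 + 6^2
= 16 + 36 + 9 + 36 = 97
||T||_HS = sqrt(97) = 9.8489

9.8489


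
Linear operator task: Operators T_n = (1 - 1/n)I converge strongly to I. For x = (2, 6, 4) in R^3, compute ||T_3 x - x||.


T_3 x - x = (1 - 1/3)x - x = -x/3
||x|| = sqrt(56) = 7.4833
||T_3 x - x|| = ||x||/3 = 7.4833/3 = 2.4944

2.4944


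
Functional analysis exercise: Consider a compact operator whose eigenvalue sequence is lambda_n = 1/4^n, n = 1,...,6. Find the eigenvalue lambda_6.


The eigenvalue formula gives lambda_6 = 1/4^6
= 1/4096
= 2.4414e-04

2.4414e-04


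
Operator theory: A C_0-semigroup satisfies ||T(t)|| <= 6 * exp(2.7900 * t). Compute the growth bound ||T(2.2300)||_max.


||T(2.2300)|| <= 6 * exp(2.7900 * 2.2300)
= 6 * exp(6.2217)
= 6 * 503.5586
= 3021.3513

3021.3513


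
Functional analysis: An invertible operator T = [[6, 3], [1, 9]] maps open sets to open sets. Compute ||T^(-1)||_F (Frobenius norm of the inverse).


det(T) = 6*9 - 3*1 = 51
T^(-1) = (1/51) * [[9, -3], [-1, 6]] = [[0.1765, -0.0588], [-0.0196, 0.1176]]
||T^(-1)||_F^2 = 0.1765^2 + (-0.0588)^2 + (-0.0196)^2 + 0.1176^2 = 0.0488
||T^(-1)||_F = sqrt(0.0488) = 0.2210

0.2210


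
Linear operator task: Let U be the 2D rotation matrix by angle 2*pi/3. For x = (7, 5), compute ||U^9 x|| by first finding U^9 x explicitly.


U is a rotation by theta = 2*pi/3
U^9 = rotation by 9*theta = 18*pi/3 = 0*pi/3 (mod 2*pi)
cos(0*pi/3) = 1.0000, sin(0*pi/3) = 0.0000
U^9 x = (1.0000 * 7 - 0.0000 * 5, 0.0000 * 7 + 1.0000 * 5)
= (7.0000, 5.0000)
||U^9 x|| = sqrt(7.0000^2 + 5.0000^2) = sqrt(74.0000) = 8.6023

8.6023


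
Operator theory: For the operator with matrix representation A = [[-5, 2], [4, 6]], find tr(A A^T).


trace(A * A^T) = sum of squares of all entries
= (-5)^2 + 2^2 + 4^2 + 6^2
= 25 + 4 + 16 + 36
= 81

81


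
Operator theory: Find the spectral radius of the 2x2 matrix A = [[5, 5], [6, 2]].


For a 2x2 matrix, eigenvalues satisfy lambda^2 - (trace)*lambda + det = 0
trace = 5 + 2 = 7
det = 5*2 - 5*6 = -20
discriminant = 7^2 - 4*(-20) = 129
spectral radius = max |eigenvalue| = 9.1789

9.1789


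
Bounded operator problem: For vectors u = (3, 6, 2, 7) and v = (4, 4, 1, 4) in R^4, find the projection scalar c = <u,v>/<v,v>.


Computing <u,v> = 3*4 + 6*4 + 2*1 + 7*4 = 66
Computing <v,v> = 4^2 + 4^2 + 1^2 + 4^2 = 49
Projection coefficient = 66/49 = 1.3469

1.3469


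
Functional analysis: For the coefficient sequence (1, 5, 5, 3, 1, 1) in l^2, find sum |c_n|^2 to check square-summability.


sum |c_n|^2 = 1^2 + 5^2 + 5^2 + 3^2 + 1^2 + 1^2
= 1 + 25 + 25 + 9 + 1 + 1
= 62

62


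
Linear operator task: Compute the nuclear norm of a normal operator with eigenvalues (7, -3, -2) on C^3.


For a normal operator, singular values equal |eigenvalues|.
Trace norm = sum |lambda_i| = 7 + 3 + 2
= 12

12


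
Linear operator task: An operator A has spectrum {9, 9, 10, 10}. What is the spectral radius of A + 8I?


Spectrum of A + 8I = {17, 17, 18, 18}
Spectral radius = max |lambda| over the shifted spectrum
= max(17, 17, 18, 18) = 18

18


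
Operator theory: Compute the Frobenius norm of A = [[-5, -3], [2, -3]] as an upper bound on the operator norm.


||A||_F^2 = sum a_ij^2
= (-5)^2 + (-3)^2 + 2^2 + (-3)^2
= 25 + 9 + 4 + 9 = 47
||A||_F = sqrt(47) = 6.8557

6.8557


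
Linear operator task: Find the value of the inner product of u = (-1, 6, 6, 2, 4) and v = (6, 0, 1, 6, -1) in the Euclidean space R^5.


Computing the standard inner product <u, v> = sum u_i * v_i
= -1*6 + 6*0 + 6*1 + 2*6 + 4*-1
= -6 + 0 + 6 + 12 + -4
= 8

8


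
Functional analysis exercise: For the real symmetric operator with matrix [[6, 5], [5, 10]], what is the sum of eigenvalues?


For a self-adjoint (symmetric) matrix, the eigenvalues are real.
The sum of eigenvalues equals the trace of the matrix.
trace = 6 + 10 = 16

16


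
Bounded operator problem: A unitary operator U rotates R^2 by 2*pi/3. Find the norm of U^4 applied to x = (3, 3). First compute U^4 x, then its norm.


U is a rotation by theta = 2*pi/3
U^4 = rotation by 4*theta = 8*pi/3 = 2*pi/3 (mod 2*pi)
cos(2*pi/3) = -0.5000, sin(2*pi/3) = 0.8660
U^4 x = (-0.5000 * 3 - 0.8660 * 3, 0.8660 * 3 + -0.5000 * 3)
= (-4.0981, 1.0981)
||U^4 x|| = sqrt((-4.0981)^2 + 1.0981^2) = sqrt(18.0000) = 4.2426

4.2426


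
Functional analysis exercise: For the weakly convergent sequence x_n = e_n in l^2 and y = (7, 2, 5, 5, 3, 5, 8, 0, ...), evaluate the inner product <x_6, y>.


x_6 = e_6 is the standard basis vector with 1 in position 6.
<x_6, y> = y_6 = 5
As n -> infinity, <x_n, y> -> 0, confirming weak convergence of (x_n) to 0.

5


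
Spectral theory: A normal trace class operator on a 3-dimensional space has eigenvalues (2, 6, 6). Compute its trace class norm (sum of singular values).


For a normal operator, singular values equal |eigenvalues|.
Trace norm = sum |lambda_i| = 2 + 6 + 6
= 14

14


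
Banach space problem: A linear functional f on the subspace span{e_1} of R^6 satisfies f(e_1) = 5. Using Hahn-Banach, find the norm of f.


The norm of f is given by ||f|| = sup_{||x||=1} |f(x)|.
On span{e_1}, ||e_1|| = 1, so ||f|| = |f(e_1)| / ||e_1||
= |5| / 1 = 5.0000

5.0000


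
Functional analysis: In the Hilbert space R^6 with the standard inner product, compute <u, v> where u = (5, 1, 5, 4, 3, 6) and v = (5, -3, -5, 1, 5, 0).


Computing the standard inner product <u, v> = sum u_i * v_i
= 5*5 + 1*-3 + 5*-5 + 4*1 + 3*5 + 6*0
= 25 + -3 + -25 + 4 + 15 + 0
= 16

16


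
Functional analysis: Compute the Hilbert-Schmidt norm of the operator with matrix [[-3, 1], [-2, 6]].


The Hilbert-Schmidt norm is sqrt(sum of squares of all entries).
Sum of squares = (-3)^2 + 1^2 + (-2)^2 + 6^2
= 9 + 1 + 4 + 36 = 50
||T||_HS = sqrt(50) = 7.0711

7.0711


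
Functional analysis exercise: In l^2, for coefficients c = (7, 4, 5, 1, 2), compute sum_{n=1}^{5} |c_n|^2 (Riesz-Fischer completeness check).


sum |c_n|^2 = 7^2 + 4^2 + 5^2 + 1^2 + 2^2
= 49 + 16 + 25 + 1 + 4
= 95

95


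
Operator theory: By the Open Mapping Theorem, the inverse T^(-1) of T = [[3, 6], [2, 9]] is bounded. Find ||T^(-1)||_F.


det(T) = 3*9 - 6*2 = 15
T^(-1) = (1/15) * [[9, -6], [-2, 3]] = [[0.6000, -0.4000], [-0.1333, 0.2000]]
||T^(-1)||_F^2 = 0.6000^2 + (-0.4000)^2 + (-0.1333)^2 + 0.2000^2 = 0.5778
||T^(-1)||_F = sqrt(0.5778) = 0.7601

0.7601


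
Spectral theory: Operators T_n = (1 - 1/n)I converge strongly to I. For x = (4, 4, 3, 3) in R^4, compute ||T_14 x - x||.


T_14 x - x = (1 - 1/14)x - x = -x/14
||x|| = sqrt(50) = 7.0711
||T_14 x - x|| = ||x||/14 = 7.0711/14 = 0.5051

0.5051


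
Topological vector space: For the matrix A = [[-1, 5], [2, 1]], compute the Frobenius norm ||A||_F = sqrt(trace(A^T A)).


||A||_F^2 = sum a_ij^2
= (-1)^2 + 5^2 + 2^2 + 1^2
= 1 + 25 + 4 + 1 = 31
||A||_F = sqrt(31) = 5.5678

5.5678


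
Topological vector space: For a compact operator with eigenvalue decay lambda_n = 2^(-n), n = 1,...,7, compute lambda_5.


The eigenvalue formula gives lambda_5 = 1/2^5
= 1/32
= 0.0312

0.0312


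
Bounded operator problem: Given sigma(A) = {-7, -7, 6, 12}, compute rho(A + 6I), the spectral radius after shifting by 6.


Spectrum of A + 6I = {-1, -1, 12, 18}
Spectral radius = max |lambda| over the shifted spectrum
= max(1, 1, 12, 18) = 18

18


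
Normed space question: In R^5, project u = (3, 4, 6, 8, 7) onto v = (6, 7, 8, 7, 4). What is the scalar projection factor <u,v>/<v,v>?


Computing <u,v> = 3*6 + 4*7 + 6*8 + 8*7 + 7*4 = 178
Computing <v,v> = 6^2 + 7^2 + 8^2 + 7^2 + 4^2 = 214
Projection coefficient = 178/214 = 0.8318

0.8318


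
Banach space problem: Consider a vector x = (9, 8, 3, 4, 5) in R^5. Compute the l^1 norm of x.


The l^1 norm equals the sum of absolute values of all components.
||x||_1 = 9 + 8 + 3 + 4 + 5
= 29

29.0000


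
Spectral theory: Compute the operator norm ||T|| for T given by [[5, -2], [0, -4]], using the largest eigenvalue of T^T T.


A^T A = [[25, -10], [-10, 20]]
trace(A^T A) = 45, det(A^T A) = 400
discriminant = 45^2 - 4*400 = 425
Largest eigenvalue of A^T A = (trace + sqrt(disc))/2 = 32.8078
||T|| = sqrt(32.8078) = 5.7278

5.7278


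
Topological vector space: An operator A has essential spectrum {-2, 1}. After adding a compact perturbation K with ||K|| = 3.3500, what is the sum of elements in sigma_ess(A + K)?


By Weyl's theorem, the essential spectrum is invariant under compact perturbations.
sigma_ess(A + K) = sigma_ess(A) = {-2, 1}
Sum = -2 + 1 = -1

-1


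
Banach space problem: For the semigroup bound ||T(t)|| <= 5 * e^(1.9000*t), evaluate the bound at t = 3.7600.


||T(3.7600)|| <= 5 * exp(1.9000 * 3.7600)
= 5 * exp(7.1440)
= 5 * 1266.4842
= 6332.4210

6332.4210


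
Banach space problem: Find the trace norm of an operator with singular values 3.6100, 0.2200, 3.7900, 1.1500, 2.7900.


The nuclear norm is the sum of all singular values.
||T||_1 = 3.6100 + 0.2200 + 3.7900 + 1.1500 + 2.7900
= 11.5600

11.5600


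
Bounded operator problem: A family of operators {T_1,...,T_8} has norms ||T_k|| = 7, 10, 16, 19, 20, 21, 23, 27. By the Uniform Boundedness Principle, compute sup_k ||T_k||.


By the Uniform Boundedness Principle, the supremum of norms is finite.
sup_k ||T_k|| = max(7, 10, 16, 19, 20, 21, 23, 27) = 27

27


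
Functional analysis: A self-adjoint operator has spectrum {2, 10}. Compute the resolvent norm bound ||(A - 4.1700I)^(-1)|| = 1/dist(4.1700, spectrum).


dist(4.1700, {2, 10}) = min(|4.1700 - 2|, |4.1700 - 10|)
= min(2.1700, 5.8300) = 2.1700
Resolvent bound = 1/2.1700 = 0.4608

0.4608


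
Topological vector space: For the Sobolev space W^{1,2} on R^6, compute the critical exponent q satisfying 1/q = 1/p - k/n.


Using the Sobolev embedding formula: 1/q = 1/p - k/n
1/q = 1/2 - 1/6 = 1/3
q = 1/(1/3) = 3

3.0000


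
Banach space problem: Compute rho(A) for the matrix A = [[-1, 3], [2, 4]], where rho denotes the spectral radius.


For a 2x2 matrix, eigenvalues satisfy lambda^2 - (trace)*lambda + det = 0
trace = -1 + 4 = 3
det = -1*4 - 3*2 = -10
discriminant = 3^2 - 4*(-10) = 49
spectral radius = max |eigenvalue| = 5.0000

5.0000


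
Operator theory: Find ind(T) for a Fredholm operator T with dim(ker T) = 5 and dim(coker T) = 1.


The Fredholm index is defined as ind(T) = dim(ker T) - dim(coker T)
= 5 - 1
= 4

4


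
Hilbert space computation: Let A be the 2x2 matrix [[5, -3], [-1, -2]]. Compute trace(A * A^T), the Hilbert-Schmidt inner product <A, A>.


trace(A * A^T) = sum of squares of all entries
= 5^2 + (-3)^2 + (-1)^2 + (-2)^2
= 25 + 9 + 1 + 4
= 39

39


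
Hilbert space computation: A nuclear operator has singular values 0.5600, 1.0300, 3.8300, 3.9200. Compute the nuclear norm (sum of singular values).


The nuclear norm is the sum of all singular values.
||T||_1 = 0.5600 + 1.0300 + 3.8300 + 3.9200
= 9.3400

9.3400


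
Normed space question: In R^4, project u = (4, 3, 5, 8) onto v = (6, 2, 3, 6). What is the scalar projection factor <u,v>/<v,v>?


Computing <u,v> = 4*6 + 3*2 + 5*3 + 8*6 = 93
Computing <v,v> = 6^2 + 2^2 + 3^2 + 6^2 = 85
Projection coefficient = 93/85 = 1.0941

1.0941


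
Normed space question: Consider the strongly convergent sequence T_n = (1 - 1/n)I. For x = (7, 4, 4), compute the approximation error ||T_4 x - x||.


T_4 x - x = (1 - 1/4)x - x = -x/4
||x|| = sqrt(81) = 9.0000
||T_4 x - x|| = ||x||/4 = 9.0000/4 = 2.2500

2.2500


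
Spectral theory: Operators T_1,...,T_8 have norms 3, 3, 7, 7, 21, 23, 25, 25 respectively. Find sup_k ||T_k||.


By the Uniform Boundedness Principle, the supremum of norms is finite.
sup_k ||T_k|| = max(3, 3, 7, 7, 21, 23, 25, 25) = 25

25


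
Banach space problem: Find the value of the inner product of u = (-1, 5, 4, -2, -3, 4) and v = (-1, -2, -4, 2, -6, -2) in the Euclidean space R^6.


Computing the standard inner product <u, v> = sum u_i * v_i
= -1*-1 + 5*-2 + 4*-4 + -2*2 + -3*-6 + 4*-2
= 1 + -10 + -16 + -4 + 18 + -8
= -19

-19


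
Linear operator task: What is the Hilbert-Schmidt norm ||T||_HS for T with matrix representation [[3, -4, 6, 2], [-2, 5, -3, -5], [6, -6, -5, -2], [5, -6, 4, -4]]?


The Hilbert-Schmidt norm is sqrt(sum of squares of all entries).
Sum of squares = 3^2 + (-4)^2 + 6^2 + 2^2 + (-2)^2 + 5^2 + (-3)^2 + (-5)^2 + 6^2 + (-6)^2 + (-5)^2 + (-2)^2 + 5^2 + (-6)^2 + 4^2 + (-4)^2
= 9 + 16 + 36 + 4 + 4 + 25 + 9 + 25 + 36 + 36 + 25 + 4 + 25 + 36 + 16 + 16 = 322
||T||_HS = sqrt(322) = 17.9444

17.9444


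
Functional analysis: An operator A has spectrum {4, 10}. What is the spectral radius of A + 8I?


Spectrum of A + 8I = {12, 18}
Spectral radius = max |lambda| over the shifted spectrum
= max(12, 18) = 18

18


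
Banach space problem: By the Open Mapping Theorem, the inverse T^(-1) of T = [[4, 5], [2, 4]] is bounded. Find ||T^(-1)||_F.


det(T) = 4*4 - 5*2 = 6
T^(-1) = (1/6) * [[4, -5], [-2, 4]] = [[0.6667, -0.8333], [-0.3333, 0.6667]]
||T^(-1)||_F^2 = 0.6667^2 + (-0.8333)^2 + (-0.3333)^2 + 0.6667^2 = 1.6944
||T^(-1)||_F = sqrt(1.6944) = 1.3017

1.3017


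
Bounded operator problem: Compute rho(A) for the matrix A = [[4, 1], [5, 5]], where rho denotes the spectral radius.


For a 2x2 matrix, eigenvalues satisfy lambda^2 - (trace)*lambda + det = 0
trace = 4 + 5 = 9
det = 4*5 - 1*5 = 15
discriminant = 9^2 - 4*(15) = 21
spectral radius = max |eigenvalue| = 6.7913

6.7913


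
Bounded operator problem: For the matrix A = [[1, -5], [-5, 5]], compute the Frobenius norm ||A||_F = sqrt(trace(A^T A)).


||A||_F^2 = sum a_ij^2
= 1^2 + (-5)^2 + (-5)^2 + 5^2
= 1 + 25 + 25 + 25 = 76
||A||_F = sqrt(76) = 8.7178

8.7178


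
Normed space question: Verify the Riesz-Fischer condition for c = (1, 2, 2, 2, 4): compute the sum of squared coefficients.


sum |c_n|^2 = 1^2 + 2^2 + 2^2 + 2^2 + 4^2
= 1 + 4 + 4 + 4 + 16
= 29

29


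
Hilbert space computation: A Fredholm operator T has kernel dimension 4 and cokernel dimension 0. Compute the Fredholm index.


The Fredholm index is defined as ind(T) = dim(ker T) - dim(coker T)
= 4 - 0
= 4

4


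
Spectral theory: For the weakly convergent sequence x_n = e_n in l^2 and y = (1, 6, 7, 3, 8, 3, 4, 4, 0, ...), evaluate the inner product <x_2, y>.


x_2 = e_2 is the standard basis vector with 1 in position 2.
<x_2, y> = y_2 = 6
As n -> infinity, <x_n, y> -> 0, confirming weak convergence of (x_n) to 0.

6


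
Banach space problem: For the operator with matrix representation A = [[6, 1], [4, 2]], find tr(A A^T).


trace(A * A^T) = sum of squares of all entries
= 6^2 + 1^2 + 4^2 + 2^2
= 36 + 1 + 16 + 4
= 57

57


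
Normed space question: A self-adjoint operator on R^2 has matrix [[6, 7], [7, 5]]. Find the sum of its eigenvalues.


For a self-adjoint (symmetric) matrix, the eigenvalues are real.
The sum of eigenvalues equals the trace of the matrix.
trace = 6 + 5 = 11

11


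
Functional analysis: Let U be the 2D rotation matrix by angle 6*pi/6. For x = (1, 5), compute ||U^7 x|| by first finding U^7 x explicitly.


U is a rotation by theta = 6*pi/6
U^7 = rotation by 7*theta = 42*pi/6 = 6*pi/6 (mod 2*pi)
cos(6*pi/6) = -1.0000, sin(6*pi/6) = 0.0000
U^7 x = (-1.0000 * 1 - 0.0000 * 5, 0.0000 * 1 + -1.0000 * 5)
= (-1.0000, -5.0000)
||U^7 x|| = sqrt((-1.0000)^2 + (-5.0000)^2) = sqrt(26.0000) = 5.0990

5.0990


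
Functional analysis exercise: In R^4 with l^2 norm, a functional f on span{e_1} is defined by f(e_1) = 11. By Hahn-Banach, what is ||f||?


The norm of f is given by ||f|| = sup_{||x||=1} |f(x)|.
On span{e_1}, ||e_1|| = 1, so ||f|| = |f(e_1)| / ||e_1||
= |11| / 1 = 11.0000

11.0000


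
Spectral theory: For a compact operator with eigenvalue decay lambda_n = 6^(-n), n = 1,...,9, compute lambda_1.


The eigenvalue formula gives lambda_1 = 1/6^1
= 1/6
= 0.1667

0.1667


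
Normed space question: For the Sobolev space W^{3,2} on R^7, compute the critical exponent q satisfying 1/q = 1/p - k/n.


Using the Sobolev embedding formula: 1/q = 1/p - k/n
1/q = 1/2 - 3/7 = 1/14
q = 1/(1/14) = 14

14.0000


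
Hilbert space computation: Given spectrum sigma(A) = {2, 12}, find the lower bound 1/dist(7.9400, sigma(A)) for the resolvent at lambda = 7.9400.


dist(7.9400, {2, 12}) = min(|7.9400 - 2|, |7.9400 - 12|)
= min(5.9400, 4.0600) = 4.0600
Resolvent bound = 1/4.0600 = 0.2463

0.2463


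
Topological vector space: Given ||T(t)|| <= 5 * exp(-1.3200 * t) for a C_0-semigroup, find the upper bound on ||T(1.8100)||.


||T(1.8100)|| <= 5 * exp(-1.3200 * 1.8100)
= 5 * exp(-2.3892)
= 5 * 0.0917
= 0.4585

0.4585


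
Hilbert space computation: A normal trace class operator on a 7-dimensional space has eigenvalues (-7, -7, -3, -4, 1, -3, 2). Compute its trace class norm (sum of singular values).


For a normal operator, singular values equal |eigenvalues|.
Trace norm = sum |lambda_i| = 7 + 7 + 3 + 4 + 1 + 3 + 2
= 27

27


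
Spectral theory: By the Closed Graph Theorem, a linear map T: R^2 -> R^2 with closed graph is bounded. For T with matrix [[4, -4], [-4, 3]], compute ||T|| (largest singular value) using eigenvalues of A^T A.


A^T A = [[32, -28], [-28, 25]]
trace(A^T A) = 57, det(A^T A) = 16
discriminant = 57^2 - 4*16 = 3185
Largest eigenvalue of A^T A = (trace + sqrt(disc))/2 = 56.7179
||T|| = sqrt(56.7179) = 7.5311

7.5311


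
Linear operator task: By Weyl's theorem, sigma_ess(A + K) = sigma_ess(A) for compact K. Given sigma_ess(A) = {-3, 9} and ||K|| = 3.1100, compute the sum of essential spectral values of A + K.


By Weyl's theorem, the essential spectrum is invariant under compact perturbations.
sigma_ess(A + K) = sigma_ess(A) = {-3, 9}
Sum = -3 + 9 = 6

6


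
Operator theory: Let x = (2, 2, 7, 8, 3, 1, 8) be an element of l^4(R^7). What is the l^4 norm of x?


The l^4 norm = (sum |x_i|^4)^(1/4)
Sum of 4th powers = 16 + 16 + 2401 + 4096 + 81 + 1 + 4096 = 10707
||x||_4 = (10707)^(1/4) = 10.1722

10.1722


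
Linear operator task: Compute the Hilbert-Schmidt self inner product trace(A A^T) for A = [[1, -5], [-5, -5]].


trace(A * A^T) = sum of squares of all entries
= 1^2 + (-5)^2 + (-5)^2 + (-5)^2
= 1 + 25 + 25 + 25
= 76

76


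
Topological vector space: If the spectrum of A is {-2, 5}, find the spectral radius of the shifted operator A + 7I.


Spectrum of A + 7I = {5, 12}
Spectral radius = max |lambda| over the shifted spectrum
= max(5, 12) = 12

12


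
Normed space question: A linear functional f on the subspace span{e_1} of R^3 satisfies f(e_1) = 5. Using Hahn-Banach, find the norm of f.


The norm of f is given by ||f|| = sup_{||x||=1} |f(x)|.
On span{e_1}, ||e_1|| = 1, so ||f|| = |f(e_1)| / ||e_1||
= |5| / 1 = 5.0000

5.0000


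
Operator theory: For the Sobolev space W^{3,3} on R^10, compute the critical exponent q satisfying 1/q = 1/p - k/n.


Using the Sobolev embedding formula: 1/q = 1/p - k/n
1/q = 1/3 - 3/10 = 1/30
q = 1/(1/30) = 30

30.0000


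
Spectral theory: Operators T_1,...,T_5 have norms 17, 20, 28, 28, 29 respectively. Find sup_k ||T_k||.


By the Uniform Boundedness Principle, the supremum of norms is finite.
sup_k ||T_k|| = max(17, 20, 28, 28, 29) = 29

29


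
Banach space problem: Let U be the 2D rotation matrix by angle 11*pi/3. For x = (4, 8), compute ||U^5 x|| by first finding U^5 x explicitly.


U is a rotation by theta = 11*pi/3
U^5 = rotation by 5*theta = 55*pi/3 = 1*pi/3 (mod 2*pi)
cos(1*pi/3) = 0.5000, sin(1*pi/3) = 0.8660
U^5 x = (0.5000 * 4 - 0.8660 * 8, 0.8660 * 4 + 0.5000 * 8)
= (-4.9282, 7.4641)
||U^5 x|| = sqrt((-4.9282)^2 + 7.4641^2) = sqrt(80.0000) = 8.9443

8.9443


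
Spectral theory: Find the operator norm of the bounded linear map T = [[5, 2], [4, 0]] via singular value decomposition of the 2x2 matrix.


A^T A = [[41, 10], [10, 4]]
trace(A^T A) = 45, det(A^T A) = 64
discriminant = 45^2 - 4*64 = 1769
Largest eigenvalue of A^T A = (trace + sqrt(disc))/2 = 43.5297
||T|| = sqrt(43.5297) = 6.5977

6.5977


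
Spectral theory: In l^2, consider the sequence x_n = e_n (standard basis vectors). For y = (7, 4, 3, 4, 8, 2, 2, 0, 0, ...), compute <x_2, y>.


x_2 = e_2 is the standard basis vector with 1 in position 2.
<x_2, y> = y_2 = 4
As n -> infinity, <x_n, y> -> 0, confirming weak convergence of (x_n) to 0.

4


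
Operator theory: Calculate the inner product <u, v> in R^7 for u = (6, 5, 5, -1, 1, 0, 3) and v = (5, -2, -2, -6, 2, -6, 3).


Computing the standard inner product <u, v> = sum u_i * v_i
= 6*5 + 5*-2 + 5*-2 + -1*-6 + 1*2 + 0*-6 + 3*3
= 30 + -10 + -10 + 6 + 2 + 0 + 9
= 27

27
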